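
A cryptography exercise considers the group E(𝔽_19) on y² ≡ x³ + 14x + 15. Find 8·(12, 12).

Write Q = (12, 12).
Repeated addition: build up to 8Q.
2Q: tangent at (12, 12): λ = (3·12² + 14)/(2·12) ≡ 9/5. 5⁻¹ ≡ 4 (mod 19) since 5·4 = 20 ≡ 1, so λ ≡ 9·4 ≡ 17.
  x = λ² - 12 - 12 = 289 - 24 ≡ 18; y = λ·(12 - 18) - 12 ≡ 0. → (18, 0)
3Q: (18, 0) + (12, 12). λ = (12 - 0)/(12 - 18) ≡ 12/13 mod 19. 13⁻¹ ≡ 3 (mod 19) since 13·3 = 39 ≡ 1, so λ ≡ 17.
  x = λ² - 18 - 12 = 289 - 30 ≡ 12; y = λ·(18 - 12) - 0 ≡ 7. → (12, 7)
4Q: (12, 7) + (12, 12): same x and y₁ ≡ -y₂, so the sum is the point at infinity.
5Q: the point at infinity + (12, 12) = (12, 12) (identity).
6Q: tangent at (12, 12): λ = (3·12² + 14)/(2·12) ≡ 9/5. 5⁻¹ ≡ 4 (mod 19) since 5·4 = 20 ≡ 1, so λ ≡ 9·4 ≡ 17.
  x = λ² - 12 - 12 = 289 - 24 ≡ 18; y = λ·(12 - 18) - 12 ≡ 0. → (18, 0)
7Q: (18, 0) + (12, 12). λ = (12 - 0)/(12 - 18) ≡ 12/13 mod 19. 13⁻¹ ≡ 3 (mod 19) since 13·3 = 39 ≡ 1, so λ ≡ 17.
  x = λ² - 18 - 12 = 289 - 30 ≡ 12; y = λ·(18 - 12) - 0 ≡ 7. → (12, 7)
8Q: (12, 7) + (12, 12): same x and y₁ ≡ -y₂, so the sum is the point at infinity.

O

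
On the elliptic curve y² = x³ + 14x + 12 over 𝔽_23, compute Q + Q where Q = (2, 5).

tangent at (2, 5): λ = (3·2² + 14)/(2·5) ≡ 3/10. 10⁻¹ ≡ 7 (mod 23), so λ ≡ 3·7 ≡ 21.
  x = λ² - 2 - 2 = 441 - 4 ≡ 0; y = λ·(2 - 0) - 5 ≡ 14. → (0, 14)

(0, 14)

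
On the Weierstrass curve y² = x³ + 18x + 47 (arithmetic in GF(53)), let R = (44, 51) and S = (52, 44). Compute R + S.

(0, 43)

(44, 51) + (52, 44). λ = (44 - 51)/(52 - 44) ≡ 46/8 mod 53. 8⁻¹ ≡ 20 (mod 53), so λ ≡ 19.
  x = λ² - 44 - 52 = 361 - 96 ≡ 0; y = λ·(44 - 0) - 51 ≡ 43. → (0, 43)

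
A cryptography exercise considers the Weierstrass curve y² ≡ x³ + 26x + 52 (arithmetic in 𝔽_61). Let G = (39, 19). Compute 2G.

tangent at (39, 19): λ = (3·39² + 26)/(2·19) ≡ 14/38. 38⁻¹ ≡ 53 (mod 61), so λ ≡ 14·53 ≡ 10.
  x = λ² - 39 - 39 = 100 - 78 ≡ 22; y = λ·(39 - 22) - 19 ≡ 29. → (22, 29)

(22, 29)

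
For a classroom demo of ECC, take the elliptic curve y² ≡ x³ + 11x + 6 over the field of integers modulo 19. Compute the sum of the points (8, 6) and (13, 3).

(9, 6)

(8, 6) + (13, 3). λ = (3 - 6)/(13 - 8) ≡ 16/5 mod 19. 5⁻¹ ≡ 4 (mod 19) since 5·4 = 20 ≡ 1, so λ ≡ 7.
  x = λ² - 8 - 13 = 49 - 21 ≡ 9; y = λ·(8 - 9) - 6 ≡ 6. → (9, 6)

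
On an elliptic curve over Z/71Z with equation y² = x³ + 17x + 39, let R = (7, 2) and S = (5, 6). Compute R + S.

(63, 39)

(7, 2) + (5, 6). λ = (6 - 2)/(5 - 7) ≡ 4/69 mod 71. 69⁻¹ ≡ 35 (mod 71), so λ ≡ 69.
  x = λ² - 7 - 5 = 4761 - 12 ≡ 63; y = λ·(7 - 63) - 2 ≡ 39. → (63, 39)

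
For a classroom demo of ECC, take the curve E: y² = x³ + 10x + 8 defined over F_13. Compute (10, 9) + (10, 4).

The two points share x = 10 and their y-coordinates satisfy 9 + 4 ≡ 0 (mod 13), so they are inverses. Their sum is the point at infinity.

O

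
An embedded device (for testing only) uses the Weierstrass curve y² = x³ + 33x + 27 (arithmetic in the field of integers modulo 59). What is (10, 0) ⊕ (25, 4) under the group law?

(44, 46)

(10, 0) + (25, 4). λ = (4 - 0)/(25 - 10) ≡ 4/15 mod 59. 15⁻¹ ≡ 4 (mod 59), so λ ≡ 16.
  x = λ² - 10 - 25 = 256 - 35 ≡ 44; y = λ·(10 - 44) - 0 ≡ 46. → (44, 46)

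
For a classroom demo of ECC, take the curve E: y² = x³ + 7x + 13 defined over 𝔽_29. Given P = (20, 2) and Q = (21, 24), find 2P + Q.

First 2P:
Repeated addition: build up to 2P.
2P: tangent at (20, 2): λ = (3·20² + 7)/(2·2) ≡ 18/4. 4⁻¹ ≡ 22 (mod 29), so λ ≡ 18·22 ≡ 19.
  x = λ² - 20 - 20 = 361 - 40 ≡ 2; y = λ·(20 - 2) - 2 ≡ 21. → (2, 21)
2P = (2, 21).
Finally 2P + Q:
(2, 21) + (21, 24). λ = (24 - 21)/(21 - 2) ≡ 3/19 mod 29. 19⁻¹ ≡ 26 (mod 29) since 19·26 = 494 ≡ 1, so λ ≡ 20.
  x = λ² - 2 - 21 = 400 - 23 ≡ 0; y = λ·(2 - 0) - 21 ≡ 19. → (0, 19)

(0, 19)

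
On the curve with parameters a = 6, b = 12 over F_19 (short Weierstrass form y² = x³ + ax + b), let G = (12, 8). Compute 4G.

(12, 8)

Double-and-add on 4 = (100)₂. Start with G = (12, 8) for the leading 1-bit.
double: tangent at (12, 8): λ = (3·12² + 6)/(2·8) ≡ 1/16. 16⁻¹ ≡ 6 (mod 19), so λ ≡ 1·6 ≡ 6.
  x = λ² - 12 - 12 = 36 - 24 ≡ 12; y = λ·(12 - 12) - 8 ≡ 11. → (12, 11)
double: tangent at (12, 11): λ = (3·12² + 6)/(2·11) ≡ 1/3. 3⁻¹ ≡ 13 (mod 19), so λ ≡ 1·13 ≡ 13.
  x = λ² - 12 - 12 = 169 - 24 ≡ 12; y = λ·(12 - 12) - 11 ≡ 8. → (12, 8)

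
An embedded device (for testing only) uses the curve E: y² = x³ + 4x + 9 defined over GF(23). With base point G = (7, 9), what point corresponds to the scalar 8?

Repeated addition: build up to 8G.
2G: tangent at (7, 9): λ = (3·7² + 4)/(2·9) ≡ 13/18. 18⁻¹ ≡ 9 (mod 23) since 18·9 = 162 ≡ 1, so λ ≡ 13·9 ≡ 2.
  x = λ² - 7 - 7 = 4 - 14 ≡ 13; y = λ·(7 - 13) - 9 ≡ 2. → (13, 2)
3G: (13, 2) + (7, 9). λ = (9 - 2)/(7 - 13) ≡ 7/17 mod 23. 17⁻¹ ≡ 19 (mod 23) since 17·19 = 323 ≡ 1, so λ ≡ 18.
  x = λ² - 13 - 7 = 324 - 20 ≡ 5; y = λ·(13 - 5) - 2 ≡ 4. → (5, 4)
4G: (5, 4) + (7, 9). λ = (9 - 4)/(7 - 5) ≡ 5/2 mod 23. 2⁻¹ ≡ 12 (mod 23), so λ ≡ 14.
  x = λ² - 5 - 7 = 196 - 12 ≡ 0; y = λ·(5 - 0) - 4 ≡ 20. → (0, 20)
5G: (0, 20) + (7, 9). λ = (9 - 20)/(7 - 0) ≡ 12/7 mod 23. 7⁻¹ ≡ 10 (mod 23), so λ ≡ 5.
  x = λ² - 0 - 7 = 25 - 7 ≡ 18; y = λ·(0 - 18) - 20 ≡ 5. → (18, 5)
6G: (18, 5) + (7, 9). λ = (9 - 5)/(7 - 18) ≡ 4/12 mod 23. 12⁻¹ ≡ 2 (mod 23) since 12·2 = 24 ≡ 1, so λ ≡ 8.
  x = λ² - 18 - 7 = 64 - 25 ≡ 16; y = λ·(18 - 16) - 5 ≡ 11. → (16, 11)
7G: (16, 11) + (7, 9). λ = (9 - 11)/(7 - 16) ≡ 21/14 mod 23. 14⁻¹ ≡ 5 (mod 23) since 14·5 = 70 ≡ 1, so λ ≡ 13.
  x = λ² - 16 - 7 = 169 - 23 ≡ 8; y = λ·(16 - 8) - 11 ≡ 1. → (8, 1)
8G: (8, 1) + (7, 9). λ = (9 - 1)/(7 - 8) ≡ 8/22 mod 23. 22⁻¹ ≡ 22 (mod 23) since 22·22 = 484 ≡ 1, so λ ≡ 15.
  x = λ² - 8 - 7 = 225 - 15 ≡ 3; y = λ·(8 - 3) - 1 ≡ 5. → (3, 5)

(3, 5)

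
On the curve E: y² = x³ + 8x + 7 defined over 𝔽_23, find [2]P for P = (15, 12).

(19, 16)

tangent at (15, 12): λ = (3·15² + 8)/(2·12) ≡ 16/1. 1⁻¹ ≡ 1 (mod 23) since 1·1 = 1 ≡ 1, so λ ≡ 16·1 ≡ 16.
  x = λ² - 15 - 15 = 256 - 30 ≡ 19; y = λ·(15 - 19) - 12 ≡ 16. → (19, 16)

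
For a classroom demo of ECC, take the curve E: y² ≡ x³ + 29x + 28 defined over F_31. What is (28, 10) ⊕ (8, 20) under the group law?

(3, 24)

(28, 10) + (8, 20). λ = (20 - 10)/(8 - 28) ≡ 10/11 mod 31. 11⁻¹ ≡ 17 (mod 31) since 11·17 = 187 ≡ 1, so λ ≡ 15.
  x = λ² - 28 - 8 = 225 - 36 ≡ 3; y = λ·(28 - 3) - 10 ≡ 24. → (3, 24)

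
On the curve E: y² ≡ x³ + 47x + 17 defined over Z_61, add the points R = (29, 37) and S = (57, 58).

(48, 25)

(29, 37) + (57, 58). λ = (58 - 37)/(57 - 29) ≡ 21/28 mod 61. 28⁻¹ ≡ 24 (mod 61), so λ ≡ 16.
  x = λ² - 29 - 57 = 256 - 86 ≡ 48; y = λ·(29 - 48) - 37 ≡ 25. → (48, 25)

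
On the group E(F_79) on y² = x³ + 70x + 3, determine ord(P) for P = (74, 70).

2P: tangent at (74, 70): λ = (3·74² + 70)/(2·70) ≡ 66/61. 61⁻¹ ≡ 57 (mod 79) since 61·57 = 3477 ≡ 1, so λ ≡ 66·57 ≡ 49.
  x = λ² - 74 - 74 = 2401 - 148 ≡ 41; y = λ·(74 - 41) - 70 ≡ 46. → (41, 46)
3P: (41, 46) + (74, 70). λ = (70 - 46)/(74 - 41) ≡ 24/33 mod 79. 33⁻¹ ≡ 12 (mod 79) since 33·12 = 396 ≡ 1, so λ ≡ 51.
  x = λ² - 41 - 74 = 2601 - 115 ≡ 37; y = λ·(41 - 37) - 46 ≡ 0. → (37, 0)
4P: (37, 0) + (74, 70). λ = (70 - 0)/(74 - 37) ≡ 70/37 mod 79. 37⁻¹ ≡ 47 (mod 79), so λ ≡ 51.
  x = λ² - 37 - 74 = 2601 - 111 ≡ 41; y = λ·(37 - 41) - 0 ≡ 33. → (41, 33)
5P: (41, 33) + (74, 70). λ = (70 - 33)/(74 - 41) ≡ 37/33 mod 79. 33⁻¹ ≡ 12 (mod 79) since 33·12 = 396 ≡ 1, so λ ≡ 49.
  x = λ² - 41 - 74 = 2401 - 115 ≡ 74; y = λ·(41 - 74) - 33 ≡ 9. → (74, 9)
6P: (74, 9) + (74, 70): same x and y₁ ≡ -y₂, so the sum is 𝒪.
6P = 𝒪, so the order is 6.

6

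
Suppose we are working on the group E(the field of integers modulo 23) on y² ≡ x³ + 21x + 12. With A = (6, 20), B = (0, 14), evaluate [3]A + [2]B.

First 3A:
Repeated addition: build up to 3A.
2A: tangent at (6, 20): λ = (3·6² + 21)/(2·20) ≡ 14/17. 17⁻¹ ≡ 19 (mod 23) since 17·19 = 323 ≡ 1, so λ ≡ 14·19 ≡ 13.
  x = λ² - 6 - 6 = 169 - 12 ≡ 19; y = λ·(6 - 19) - 20 ≡ 18. → (19, 18)
3A: (19, 18) + (6, 20). λ = (20 - 18)/(6 - 19) ≡ 2/10 mod 23. 10⁻¹ ≡ 7 (mod 23) since 10·7 = 70 ≡ 1, so λ ≡ 14.
  x = λ² - 19 - 6 = 196 - 25 ≡ 10; y = λ·(19 - 10) - 18 ≡ 16. → (10, 16)
3A = (10, 16).
Next 2B:
Repeated addition: build up to 2B.
2B: tangent at (0, 14): λ = (3·0² + 21)/(2·14) ≡ 21/5. 5⁻¹ ≡ 14 (mod 23), so λ ≡ 21·14 ≡ 18.
  x = λ² - 0 - 0 = 324 - 0 ≡ 2; y = λ·(0 - 2) - 14 ≡ 19. → (2, 19)
2B = (2, 19).
Finally 3A + 2B:
(10, 16) + (2, 19). λ = (19 - 16)/(2 - 10) ≡ 3/15 mod 23. 15⁻¹ ≡ 20 (mod 23), so λ ≡ 14.
  x = λ² - 10 - 2 = 196 - 12 ≡ 0; y = λ·(10 - 0) - 16 ≡ 9. → (0, 9)

(0, 9)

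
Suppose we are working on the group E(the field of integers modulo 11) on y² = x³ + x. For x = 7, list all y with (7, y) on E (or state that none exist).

3, 8

x³ + 1x + 0 = 350 ≡ 9 (mod 11).
Square roots of 9 mod 11: 3 and 8 (since 3² = 9 ≡ 9).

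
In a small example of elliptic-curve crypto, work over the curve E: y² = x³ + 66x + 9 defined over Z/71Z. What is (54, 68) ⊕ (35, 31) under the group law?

(9, 57)

(54, 68) + (35, 31). λ = (31 - 68)/(35 - 54) ≡ 34/52 mod 71. 52⁻¹ ≡ 56 (mod 71) since 52·56 = 2912 ≡ 1, so λ ≡ 58.
  x = λ² - 54 - 35 = 3364 - 89 ≡ 9; y = λ·(54 - 9) - 68 ≡ 57. → (9, 57)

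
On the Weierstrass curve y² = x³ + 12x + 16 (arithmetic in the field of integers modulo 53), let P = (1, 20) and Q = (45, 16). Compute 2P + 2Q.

First 2P:
Repeated addition: build up to 2P.
2P: tangent at (1, 20): λ = (3·1² + 12)/(2·20) ≡ 15/40. 40⁻¹ ≡ 4 (mod 53), so λ ≡ 15·4 ≡ 7.
  x = λ² - 1 - 1 = 49 - 2 ≡ 47; y = λ·(1 - 47) - 20 ≡ 29. → (47, 29)
2P = (47, 29).
Next 2Q:
Repeated addition: build up to 2Q.
2Q: tangent at (45, 16): λ = (3·45² + 12)/(2·16) ≡ 45/32. 32⁻¹ ≡ 5 (mod 53), so λ ≡ 45·5 ≡ 13.
  x = λ² - 45 - 45 = 169 - 90 ≡ 26; y = λ·(45 - 26) - 16 ≡ 19. → (26, 19)
2Q = (26, 19).
Finally 2P + 2Q:
(47, 29) + (26, 19). λ = (19 - 29)/(26 - 47) ≡ 43/32 mod 53. 32⁻¹ ≡ 5 (mod 53), so λ ≡ 3.
  x = λ² - 47 - 26 = 9 - 73 ≡ 42; y = λ·(47 - 42) - 29 ≡ 39. → (42, 39)

(42, 39)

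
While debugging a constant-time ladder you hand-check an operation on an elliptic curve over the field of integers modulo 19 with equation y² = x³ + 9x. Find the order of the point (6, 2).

10

2P: tangent at (6, 2): λ = (3·6² + 9)/(2·2) ≡ 3/4. 4⁻¹ ≡ 5 (mod 19), so λ ≡ 3·5 ≡ 15.
  x = λ² - 6 - 6 = 225 - 12 ≡ 4; y = λ·(6 - 4) - 2 ≡ 9. → (4, 9)
3P: (4, 9) + (6, 2). λ = (2 - 9)/(6 - 4) ≡ 12/2 mod 19. 2⁻¹ ≡ 10 (mod 19) since 2·10 = 20 ≡ 1, so λ ≡ 6.
  x = λ² - 4 - 6 = 36 - 10 ≡ 7; y = λ·(4 - 7) - 9 ≡ 11. → (7, 11)
4P: (7, 11) + (6, 2). λ = (2 - 11)/(6 - 7) ≡ 10/18 mod 19. 18⁻¹ ≡ 18 (mod 19), so λ ≡ 9.
  x = λ² - 7 - 6 = 81 - 13 ≡ 11; y = λ·(7 - 11) - 11 ≡ 10. → (11, 10)
5P: (11, 10) + (6, 2). λ = (2 - 10)/(6 - 11) ≡ 11/14 mod 19. 14⁻¹ ≡ 15 (mod 19), so λ ≡ 13.
  x = λ² - 11 - 6 = 169 - 17 ≡ 0; y = λ·(11 - 0) - 10 ≡ 0. → (0, 0)
6P: (0, 0) + (6, 2). λ = (2 - 0)/(6 - 0) ≡ 2/6 mod 19. 6⁻¹ ≡ 16 (mod 19), so λ ≡ 13.
  x = λ² - 0 - 6 = 169 - 6 ≡ 11; y = λ·(0 - 11) - 0 ≡ 9. → (11, 9)
7P: (11, 9) + (6, 2). λ = (2 - 9)/(6 - 11) ≡ 12/14 mod 19. 14⁻¹ ≡ 15 (mod 19), so λ ≡ 9.
  x = λ² - 11 - 6 = 81 - 17 ≡ 7; y = λ·(11 - 7) - 9 ≡ 8. → (7, 8)
8P: (7, 8) + (6, 2). λ = (2 - 8)/(6 - 7) ≡ 13/18 mod 19. 18⁻¹ ≡ 18 (mod 19) since 18·18 = 324 ≡ 1, so λ ≡ 6.
  x = λ² - 7 - 6 = 36 - 13 ≡ 4; y = λ·(7 - 4) - 8 ≡ 10. → (4, 10)
9P: (4, 10) + (6, 2). λ = (2 - 10)/(6 - 4) ≡ 11/2 mod 19. 2⁻¹ ≡ 10 (mod 19), so λ ≡ 15.
  x = λ² - 4 - 6 = 225 - 10 ≡ 6; y = λ·(4 - 6) - 10 ≡ 17. → (6, 17)
10P: (6, 17) + (6, 2): same x and y₁ ≡ -y₂, so the sum is O.
10P = O, so the order is 10.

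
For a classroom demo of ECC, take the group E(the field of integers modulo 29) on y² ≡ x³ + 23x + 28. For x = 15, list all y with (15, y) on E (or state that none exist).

x³ + 23x + 28 = 3748 ≡ 7 (mod 29).
Square roots of 7 mod 29: 6 and 23 (since 6² = 36 ≡ 7).

6, 23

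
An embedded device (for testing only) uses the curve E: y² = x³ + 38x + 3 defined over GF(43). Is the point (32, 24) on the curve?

yes

y² = 24² ≡ 17; x³ + 38x + 3 = 33987 ≡ 17 (mod 43). 17 = 17.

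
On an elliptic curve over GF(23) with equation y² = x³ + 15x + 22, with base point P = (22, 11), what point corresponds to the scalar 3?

(9, 14)

Repeated addition: build up to 3P.
2P: tangent at (22, 11): λ = (3·22² + 15)/(2·11) ≡ 18/22. 22⁻¹ ≡ 22 (mod 23) since 22·22 = 484 ≡ 1, so λ ≡ 18·22 ≡ 5.
  x = λ² - 22 - 22 = 25 - 44 ≡ 4; y = λ·(22 - 4) - 11 ≡ 10. → (4, 10)
3P: (4, 10) + (22, 11). λ = (11 - 10)/(22 - 4) ≡ 1/18 mod 23. 18⁻¹ ≡ 9 (mod 23) since 18·9 = 162 ≡ 1, so λ ≡ 9.
  x = λ² - 4 - 22 = 81 - 26 ≡ 9; y = λ·(4 - 9) - 10 ≡ 14. → (9, 14)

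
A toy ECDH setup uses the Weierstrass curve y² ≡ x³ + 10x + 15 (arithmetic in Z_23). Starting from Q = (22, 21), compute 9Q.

(9, 11)

Double-and-add on 9 = (1001)₂. Start with Q = (22, 21) for the leading 1-bit.
double: tangent at (22, 21): λ = (3·22² + 10)/(2·21) ≡ 13/19. 19⁻¹ ≡ 17 (mod 23), so λ ≡ 13·17 ≡ 14.
  x = λ² - 22 - 22 = 196 - 44 ≡ 14; y = λ·(22 - 14) - 21 ≡ 22. → (14, 22)
double: tangent at (14, 22): λ = (3·14² + 10)/(2·22) ≡ 0/21. 21⁻¹ ≡ 11 (mod 23) since 21·11 = 231 ≡ 1, so λ ≡ 0·11 ≡ 0.
  x = λ² - 14 - 14 = 0 - 28 ≡ 18; y = λ·(14 - 18) - 22 ≡ 1. → (18, 1)
double: tangent at (18, 1): λ = (3·18² + 10)/(2·1) ≡ 16/2. 2⁻¹ ≡ 12 (mod 23) since 2·12 = 24 ≡ 1, so λ ≡ 16·12 ≡ 8.
  x = λ² - 18 - 18 = 64 - 36 ≡ 5; y = λ·(18 - 5) - 1 ≡ 11. → (5, 11)
add Q: (5, 11) + (22, 21). λ = (21 - 11)/(22 - 5) ≡ 10/17 mod 23. 17⁻¹ ≡ 19 (mod 23), so λ ≡ 6.
  x = λ² - 5 - 22 = 36 - 27 ≡ 9; y = λ·(5 - 9) - 11 ≡ 11. → (9, 11)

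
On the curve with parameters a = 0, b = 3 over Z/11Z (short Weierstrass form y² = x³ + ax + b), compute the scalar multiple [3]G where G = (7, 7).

Repeated addition: build up to 3G.
2G: tangent at (7, 7): λ = (3·7² + 0)/(2·7) ≡ 4/3. 3⁻¹ ≡ 4 (mod 11) since 3·4 = 12 ≡ 1, so λ ≡ 4·4 ≡ 5.
  x = λ² - 7 - 7 = 25 - 14 ≡ 0; y = λ·(7 - 0) - 7 ≡ 6. → (0, 6)
3G: (0, 6) + (7, 7). λ = (7 - 6)/(7 - 0) ≡ 1/7 mod 11. 7⁻¹ ≡ 8 (mod 11) since 7·8 = 56 ≡ 1, so λ ≡ 8.
  x = λ² - 0 - 7 = 64 - 7 ≡ 2; y = λ·(0 - 2) - 6 ≡ 0. → (2, 0)

(2, 0)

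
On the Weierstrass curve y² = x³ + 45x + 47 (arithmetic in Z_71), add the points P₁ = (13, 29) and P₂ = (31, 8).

(54, 7)

(13, 29) + (31, 8). λ = (8 - 29)/(31 - 13) ≡ 50/18 mod 71. 18⁻¹ ≡ 4 (mod 71) since 18·4 = 72 ≡ 1, so λ ≡ 58.
  x = λ² - 13 - 31 = 3364 - 44 ≡ 54; y = λ·(13 - 54) - 29 ≡ 7. → (54, 7)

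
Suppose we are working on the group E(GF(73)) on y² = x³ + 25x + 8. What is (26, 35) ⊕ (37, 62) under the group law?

(48, 57)

(26, 35) + (37, 62). λ = (62 - 35)/(37 - 26) ≡ 27/11 mod 73. 11⁻¹ ≡ 20 (mod 73), so λ ≡ 29.
  x = λ² - 26 - 37 = 841 - 63 ≡ 48; y = λ·(26 - 48) - 35 ≡ 57. → (48, 57)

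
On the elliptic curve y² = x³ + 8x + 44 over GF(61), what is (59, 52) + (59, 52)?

tangent at (59, 52): λ = (3·59² + 8)/(2·52) ≡ 20/43. 43⁻¹ ≡ 44 (mod 61) since 43·44 = 1892 ≡ 1, so λ ≡ 20·44 ≡ 26.
  x = λ² - 59 - 59 = 676 - 118 ≡ 9; y = λ·(59 - 9) - 52 ≡ 28. → (9, 28)

(9, 28)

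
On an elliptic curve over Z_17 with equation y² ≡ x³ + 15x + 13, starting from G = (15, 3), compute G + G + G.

Repeated addition: build up to 3G.
2G: tangent at (15, 3): λ = (3·15² + 15)/(2·3) ≡ 10/6. 6⁻¹ ≡ 3 (mod 17) since 6·3 = 18 ≡ 1, so λ ≡ 10·3 ≡ 13.
  x = λ² - 15 - 15 = 169 - 30 ≡ 3; y = λ·(15 - 3) - 3 ≡ 0. → (3, 0)
3G: (3, 0) + (15, 3). λ = (3 - 0)/(15 - 3) ≡ 3/12 mod 17. 12⁻¹ ≡ 10 (mod 17), so λ ≡ 13.
  x = λ² - 3 - 15 = 169 - 18 ≡ 15; y = λ·(3 - 15) - 0 ≡ 14. → (15, 14)

(15, 14)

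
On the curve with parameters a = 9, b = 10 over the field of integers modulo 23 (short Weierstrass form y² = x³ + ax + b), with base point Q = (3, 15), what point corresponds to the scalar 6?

Double-and-add on 6 = (110)₂. Start with Q = (3, 15) for the leading 1-bit.
double: tangent at (3, 15): λ = (3·3² + 9)/(2·15) ≡ 13/7. 7⁻¹ ≡ 10 (mod 23) since 7·10 = 70 ≡ 1, so λ ≡ 13·10 ≡ 15.
  x = λ² - 3 - 3 = 225 - 6 ≡ 12; y = λ·(3 - 12) - 15 ≡ 11. → (12, 11)
add Q: (12, 11) + (3, 15). λ = (15 - 11)/(3 - 12) ≡ 4/14 mod 23. 14⁻¹ ≡ 5 (mod 23), so λ ≡ 20.
  x = λ² - 12 - 3 = 400 - 15 ≡ 17; y = λ·(12 - 17) - 11 ≡ 4. → (17, 4)
double: tangent at (17, 4): λ = (3·17² + 9)/(2·4) ≡ 2/8. 8⁻¹ ≡ 3 (mod 23), so λ ≡ 2·3 ≡ 6.
  x = λ² - 17 - 17 = 36 - 34 ≡ 2; y = λ·(17 - 2) - 4 ≡ 17. → (2, 17)

(2, 17)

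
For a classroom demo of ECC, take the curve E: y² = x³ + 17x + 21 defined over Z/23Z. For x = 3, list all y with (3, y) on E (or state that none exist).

x³ + 17x + 21 = 99 ≡ 7 (mod 23).
7 is a non-residue mod 23; no y exists.

none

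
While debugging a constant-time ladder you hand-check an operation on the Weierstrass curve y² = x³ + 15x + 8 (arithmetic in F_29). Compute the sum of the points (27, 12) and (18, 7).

(4, 4)

(27, 12) + (18, 7). λ = (7 - 12)/(18 - 27) ≡ 24/20 mod 29. 20⁻¹ ≡ 16 (mod 29) since 20·16 = 320 ≡ 1, so λ ≡ 7.
  x = λ² - 27 - 18 = 49 - 45 ≡ 4; y = λ·(27 - 4) - 12 ≡ 4. → (4, 4)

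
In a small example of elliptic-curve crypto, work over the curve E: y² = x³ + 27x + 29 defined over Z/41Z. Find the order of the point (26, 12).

10

2P: tangent at (26, 12): λ = (3·26² + 27)/(2·12) ≡ 5/24. 24⁻¹ ≡ 12 (mod 41), so λ ≡ 5·12 ≡ 19.
  x = λ² - 26 - 26 = 361 - 52 ≡ 22; y = λ·(26 - 22) - 12 ≡ 23. → (22, 23)
3P: (22, 23) + (26, 12). λ = (12 - 23)/(26 - 22) ≡ 30/4 mod 41. 4⁻¹ ≡ 31 (mod 41), so λ ≡ 28.
  x = λ² - 22 - 26 = 784 - 48 ≡ 39; y = λ·(22 - 39) - 23 ≡ 34. → (39, 34)
4P: (39, 34) + (26, 12). λ = (12 - 34)/(26 - 39) ≡ 19/28 mod 41. 28⁻¹ ≡ 22 (mod 41), so λ ≡ 8.
  x = λ² - 39 - 26 = 64 - 65 ≡ 40; y = λ·(39 - 40) - 34 ≡ 40. → (40, 40)
5P: (40, 40) + (26, 12). λ = (12 - 40)/(26 - 40) ≡ 13/27 mod 41. 27⁻¹ ≡ 38 (mod 41), so λ ≡ 2.
  x = λ² - 40 - 26 = 4 - 66 ≡ 20; y = λ·(40 - 20) - 40 ≡ 0. → (20, 0)
6P: (20, 0) + (26, 12). λ = (12 - 0)/(26 - 20) ≡ 12/6 mod 41. 6⁻¹ ≡ 7 (mod 41), so λ ≡ 2.
  x = λ² - 20 - 26 = 4 - 46 ≡ 40; y = λ·(20 - 40) - 0 ≡ 1. → (40, 1)
7P: (40, 1) + (26, 12). λ = (12 - 1)/(26 - 40) ≡ 11/27 mod 41. 27⁻¹ ≡ 38 (mod 41) since 27·38 = 1026 ≡ 1, so λ ≡ 8.
  x = λ² - 40 - 26 = 64 - 66 ≡ 39; y = λ·(40 - 39) - 1 ≡ 7. → (39, 7)
8P: (39, 7) + (26, 12). λ = (12 - 7)/(26 - 39) ≡ 5/28 mod 41. 28⁻¹ ≡ 22 (mod 41), so λ ≡ 28.
  x = λ² - 39 - 26 = 784 - 65 ≡ 22; y = λ·(39 - 22) - 7 ≡ 18. → (22, 18)
9P: (22, 18) + (26, 12). λ = (12 - 18)/(26 - 22) ≡ 35/4 mod 41. 4⁻¹ ≡ 31 (mod 41) since 4·31 = 124 ≡ 1, so λ ≡ 19.
  x = λ² - 22 - 26 = 361 - 48 ≡ 26; y = λ·(22 - 26) - 18 ≡ 29. → (26, 29)
10P: (26, 29) + (26, 12): same x and y₁ ≡ -y₂, so the sum is ∞.
10P = ∞, so the order is 10.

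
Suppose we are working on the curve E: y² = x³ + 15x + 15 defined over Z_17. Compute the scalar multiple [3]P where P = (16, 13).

(11, 7)

Repeated addition: build up to 3P.
2P: tangent at (16, 13): λ = (3·16² + 15)/(2·13) ≡ 1/9. 9⁻¹ ≡ 2 (mod 17) since 9·2 = 18 ≡ 1, so λ ≡ 1·2 ≡ 2.
  x = λ² - 16 - 16 = 4 - 32 ≡ 6; y = λ·(16 - 6) - 13 ≡ 7. → (6, 7)
3P: (6, 7) + (16, 13). λ = (13 - 7)/(16 - 6) ≡ 6/10 mod 17. 10⁻¹ ≡ 12 (mod 17) since 10·12 = 120 ≡ 1, so λ ≡ 4.
  x = λ² - 6 - 16 = 16 - 22 ≡ 11; y = λ·(6 - 11) - 7 ≡ 7. → (11, 7)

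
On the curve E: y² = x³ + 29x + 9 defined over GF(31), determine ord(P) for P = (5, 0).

2

2P: (5, 0) + (5, 0): same x and y₁ ≡ -y₂, so the sum is O.
2P = O, so the order is 2.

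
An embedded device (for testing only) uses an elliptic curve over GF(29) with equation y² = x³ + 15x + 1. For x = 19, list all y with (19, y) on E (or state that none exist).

x³ + 15x + 1 = 7145 ≡ 11 (mod 29).
11 is a non-residue mod 29; no y exists.

none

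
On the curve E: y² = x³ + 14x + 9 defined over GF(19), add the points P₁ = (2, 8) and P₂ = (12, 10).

(2, 11)

(2, 8) + (12, 10). λ = (10 - 8)/(12 - 2) ≡ 2/10 mod 19. 10⁻¹ ≡ 2 (mod 19), so λ ≡ 4.
  x = λ² - 2 - 12 = 16 - 14 ≡ 2; y = λ·(2 - 2) - 8 ≡ 11. → (2, 11)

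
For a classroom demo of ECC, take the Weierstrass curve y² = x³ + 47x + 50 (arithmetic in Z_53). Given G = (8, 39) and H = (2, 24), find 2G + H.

(51, 52)

First 2G:
Repeated addition: build up to 2G.
2G: tangent at (8, 39): λ = (3·8² + 47)/(2·39) ≡ 27/25. 25⁻¹ ≡ 17 (mod 53), so λ ≡ 27·17 ≡ 35.
  x = λ² - 8 - 8 = 1225 - 16 ≡ 43; y = λ·(8 - 43) - 39 ≡ 8. → (43, 8)
2G = (43, 8).
Finally 2G + H:
(43, 8) + (2, 24). λ = (24 - 8)/(2 - 43) ≡ 16/12 mod 53. 12⁻¹ ≡ 31 (mod 53) since 12·31 = 372 ≡ 1, so λ ≡ 19.
  x = λ² - 43 - 2 = 361 - 45 ≡ 51; y = λ·(43 - 51) - 8 ≡ 52. → (51, 52)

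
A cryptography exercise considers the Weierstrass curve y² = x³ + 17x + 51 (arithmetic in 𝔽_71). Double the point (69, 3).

(53, 27)

tangent at (69, 3): λ = (3·69² + 17)/(2·3) ≡ 29/6. 6⁻¹ ≡ 12 (mod 71) since 6·12 = 72 ≡ 1, so λ ≡ 29·12 ≡ 64.
  x = λ² - 69 - 69 = 4096 - 138 ≡ 53; y = λ·(69 - 53) - 3 ≡ 27. → (53, 27)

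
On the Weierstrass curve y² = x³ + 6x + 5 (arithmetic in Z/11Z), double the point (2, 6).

tangent at (2, 6): λ = (3·2² + 6)/(2·6) ≡ 7/1. 1⁻¹ ≡ 1 (mod 11), so λ ≡ 7·1 ≡ 7.
  x = λ² - 2 - 2 = 49 - 4 ≡ 1; y = λ·(2 - 1) - 6 ≡ 1. → (1, 1)

(1, 1)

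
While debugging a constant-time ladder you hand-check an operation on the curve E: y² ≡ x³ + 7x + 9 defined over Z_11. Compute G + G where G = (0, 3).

(9, 3)

tangent at (0, 3): λ = (3·0² + 7)/(2·3) ≡ 7/6. 6⁻¹ ≡ 2 (mod 11), so λ ≡ 7·2 ≡ 3.
  x = λ² - 0 - 0 = 9 - 0 ≡ 9; y = λ·(0 - 9) - 3 ≡ 3. → (9, 3)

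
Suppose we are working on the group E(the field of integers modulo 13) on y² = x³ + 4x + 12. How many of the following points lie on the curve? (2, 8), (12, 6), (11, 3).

1

(2, 8): 8² ≡ 12, rhs ≡ 2 → off.
(12, 6): 6² ≡ 10, rhs ≡ 7 → off.
(11, 3): 3² ≡ 9, rhs ≡ 9 → on.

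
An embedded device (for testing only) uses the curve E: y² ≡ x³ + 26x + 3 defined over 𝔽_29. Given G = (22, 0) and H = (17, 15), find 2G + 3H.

(16, 22)

First 2G:
Repeated addition: build up to 2G.
2G: (22, 0) + (22, 0): same x and y₁ ≡ -y₂, so the sum is O.
2G = O.
Next 3H:
Repeated addition: build up to 3H.
2H: tangent at (17, 15): λ = (3·17² + 26)/(2·15) ≡ 23/1. 1⁻¹ ≡ 1 (mod 29) since 1·1 = 1 ≡ 1, so λ ≡ 23·1 ≡ 23.
  x = λ² - 17 - 17 = 529 - 34 ≡ 2; y = λ·(17 - 2) - 15 ≡ 11. → (2, 11)
3H: (2, 11) + (17, 15). λ = (15 - 11)/(17 - 2) ≡ 4/15 mod 29. 15⁻¹ ≡ 2 (mod 29) since 15·2 = 30 ≡ 1, so λ ≡ 8.
  x = λ² - 2 - 17 = 64 - 19 ≡ 16; y = λ·(2 - 16) - 11 ≡ 22. → (16, 22)
3H = (16, 22).
Finally 2G + 3H:
O + (16, 22) = (16, 22) (identity).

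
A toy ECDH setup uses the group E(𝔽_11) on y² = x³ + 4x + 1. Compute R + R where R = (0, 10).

tangent at (0, 10): λ = (3·0² + 4)/(2·10) ≡ 4/9. 9⁻¹ ≡ 5 (mod 11), so λ ≡ 4·5 ≡ 9.
  x = λ² - 0 - 0 = 81 - 0 ≡ 4; y = λ·(0 - 4) - 10 ≡ 9. → (4, 9)

(4, 9)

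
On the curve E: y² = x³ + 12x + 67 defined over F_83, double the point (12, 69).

tangent at (12, 69): λ = (3·12² + 12)/(2·69) ≡ 29/55. 55⁻¹ ≡ 80 (mod 83), so λ ≡ 29·80 ≡ 79.
  x = λ² - 12 - 12 = 6241 - 24 ≡ 75; y = λ·(12 - 75) - 69 ≡ 17. → (75, 17)

(75, 17)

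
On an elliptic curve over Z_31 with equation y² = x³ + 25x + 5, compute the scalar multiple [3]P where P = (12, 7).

(12, 24)

Repeated addition: build up to 3P.
2P: tangent at (12, 7): λ = (3·12² + 25)/(2·7) ≡ 23/14. 14⁻¹ ≡ 20 (mod 31) since 14·20 = 280 ≡ 1, so λ ≡ 23·20 ≡ 26.
  x = λ² - 12 - 12 = 676 - 24 ≡ 1; y = λ·(12 - 1) - 7 ≡ 0. → (1, 0)
3P: (1, 0) + (12, 7). λ = (7 - 0)/(12 - 1) ≡ 7/11 mod 31. 11⁻¹ ≡ 17 (mod 31) since 11·17 = 187 ≡ 1, so λ ≡ 26.
  x = λ² - 1 - 12 = 676 - 13 ≡ 12; y = λ·(1 - 12) - 0 ≡ 24. → (12, 24)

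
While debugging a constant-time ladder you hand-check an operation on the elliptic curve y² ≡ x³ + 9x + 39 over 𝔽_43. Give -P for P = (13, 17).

(13, 26)

-(13, 17) = (13, -17 mod 43) = (13, 26).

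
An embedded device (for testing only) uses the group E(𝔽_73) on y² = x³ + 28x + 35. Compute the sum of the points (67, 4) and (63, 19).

(62, 32)

(67, 4) + (63, 19). λ = (19 - 4)/(63 - 67) ≡ 15/69 mod 73. 69⁻¹ ≡ 18 (mod 73), so λ ≡ 51.
  x = λ² - 67 - 63 = 2601 - 130 ≡ 62; y = λ·(67 - 62) - 4 ≡ 32. → (62, 32)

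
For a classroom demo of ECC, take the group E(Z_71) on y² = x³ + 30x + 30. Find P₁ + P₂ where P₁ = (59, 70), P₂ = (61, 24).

(54, 28)

(59, 70) + (61, 24). λ = (24 - 70)/(61 - 59) ≡ 25/2 mod 71. 2⁻¹ ≡ 36 (mod 71) since 2·36 = 72 ≡ 1, so λ ≡ 48.
  x = λ² - 59 - 61 = 2304 - 120 ≡ 54; y = λ·(59 - 54) - 70 ≡ 28. → (54, 28)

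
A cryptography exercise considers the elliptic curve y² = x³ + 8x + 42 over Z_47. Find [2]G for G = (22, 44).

(15, 23)

tangent at (22, 44): λ = (3·22² + 8)/(2·44) ≡ 3/41. 41⁻¹ ≡ 39 (mod 47), so λ ≡ 3·39 ≡ 23.
  x = λ² - 22 - 22 = 529 - 44 ≡ 15; y = λ·(22 - 15) - 44 ≡ 23. → (15, 23)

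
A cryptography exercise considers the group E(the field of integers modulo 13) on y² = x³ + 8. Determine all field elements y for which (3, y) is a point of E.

x³ + 0x + 8 = 35 ≡ 9 (mod 13).
Square roots of 9 mod 13: 3 and 10 (since 3² = 9 ≡ 9).

3, 10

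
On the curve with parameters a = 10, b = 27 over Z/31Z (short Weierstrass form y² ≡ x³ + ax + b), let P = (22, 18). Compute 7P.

(15, 7)

Repeated addition: build up to 7P.
2P: tangent at (22, 18): λ = (3·22² + 10)/(2·18) ≡ 5/5. 5⁻¹ ≡ 25 (mod 31), so λ ≡ 5·25 ≡ 1.
  x = λ² - 22 - 22 = 1 - 44 ≡ 19; y = λ·(22 - 19) - 18 ≡ 16. → (19, 16)
3P: (19, 16) + (22, 18). λ = (18 - 16)/(22 - 19) ≡ 2/3 mod 31. 3⁻¹ ≡ 21 (mod 31) since 3·21 = 63 ≡ 1, so λ ≡ 11.
  x = λ² - 19 - 22 = 121 - 41 ≡ 18; y = λ·(19 - 18) - 16 ≡ 26. → (18, 26)
4P: (18, 26) + (22, 18). λ = (18 - 26)/(22 - 18) ≡ 23/4 mod 31. 4⁻¹ ≡ 8 (mod 31) since 4·8 = 32 ≡ 1, so λ ≡ 29.
  x = λ² - 18 - 22 = 841 - 40 ≡ 26; y = λ·(18 - 26) - 26 ≡ 21. → (26, 21)
5P: (26, 21) + (22, 18). λ = (18 - 21)/(22 - 26) ≡ 28/27 mod 31. 27⁻¹ ≡ 23 (mod 31), so λ ≡ 24.
  x = λ² - 26 - 22 = 576 - 48 ≡ 1; y = λ·(26 - 1) - 21 ≡ 21. → (1, 21)
6P: (1, 21) + (22, 18). λ = (18 - 21)/(22 - 1) ≡ 28/21 mod 31. 21⁻¹ ≡ 3 (mod 31), so λ ≡ 22.
  x = λ² - 1 - 22 = 484 - 23 ≡ 27; y = λ·(1 - 27) - 21 ≡ 27. → (27, 27)
7P: (27, 27) + (22, 18). λ = (18 - 27)/(22 - 27) ≡ 22/26 mod 31. 26⁻¹ ≡ 6 (mod 31) since 26·6 = 156 ≡ 1, so λ ≡ 8.
  x = λ² - 27 - 22 = 64 - 49 ≡ 15; y = λ·(27 - 15) - 27 ≡ 7. → (15, 7)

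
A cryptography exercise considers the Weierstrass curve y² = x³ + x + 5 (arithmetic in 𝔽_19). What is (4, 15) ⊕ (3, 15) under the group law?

(4, 15) + (3, 15). λ = (15 - 15)/(3 - 4) ≡ 0/18 mod 19. 18⁻¹ ≡ 18 (mod 19) since 18·18 = 324 ≡ 1, so λ ≡ 0.
  x = λ² - 4 - 3 = 0 - 7 ≡ 12; y = λ·(4 - 12) - 15 ≡ 4. → (12, 4)

(12, 4)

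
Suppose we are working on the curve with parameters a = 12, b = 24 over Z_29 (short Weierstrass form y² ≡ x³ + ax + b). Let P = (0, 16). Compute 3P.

Repeated addition: build up to 3P.
2P: tangent at (0, 16): λ = (3·0² + 12)/(2·16) ≡ 12/3. 3⁻¹ ≡ 10 (mod 29) since 3·10 = 30 ≡ 1, so λ ≡ 12·10 ≡ 4.
  x = λ² - 0 - 0 = 16 - 0 ≡ 16; y = λ·(0 - 16) - 16 ≡ 7. → (16, 7)
3P: (16, 7) + (0, 16). λ = (16 - 7)/(0 - 16) ≡ 9/13 mod 29. 13⁻¹ ≡ 9 (mod 29), so λ ≡ 23.
  x = λ² - 16 - 0 = 529 - 16 ≡ 20; y = λ·(16 - 20) - 7 ≡ 17. → (20, 17)

(20, 17)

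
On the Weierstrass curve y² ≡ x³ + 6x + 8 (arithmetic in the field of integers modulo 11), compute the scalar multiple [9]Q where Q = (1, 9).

O

Double-and-add on 9 = (1001)₂. Start with Q = (1, 9) for the leading 1-bit.
double: tangent at (1, 9): λ = (3·1² + 6)/(2·9) ≡ 9/7. 7⁻¹ ≡ 8 (mod 11) since 7·8 = 56 ≡ 1, so λ ≡ 9·8 ≡ 6.
  x = λ² - 1 - 1 = 36 - 2 ≡ 1; y = λ·(1 - 1) - 9 ≡ 2. → (1, 2)
double: tangent at (1, 2): λ = (3·1² + 6)/(2·2) ≡ 9/4. 4⁻¹ ≡ 3 (mod 11), so λ ≡ 9·3 ≡ 5.
  x = λ² - 1 - 1 = 25 - 2 ≡ 1; y = λ·(1 - 1) - 2 ≡ 9. → (1, 9)
double: tangent at (1, 9): λ = (3·1² + 6)/(2·9) ≡ 9/7. 7⁻¹ ≡ 8 (mod 11), so λ ≡ 9·8 ≡ 6.
  x = λ² - 1 - 1 = 36 - 2 ≡ 1; y = λ·(1 - 1) - 9 ≡ 2. → (1, 2)
add Q: (1, 2) + (1, 9): same x and y₁ ≡ -y₂, so the sum is O.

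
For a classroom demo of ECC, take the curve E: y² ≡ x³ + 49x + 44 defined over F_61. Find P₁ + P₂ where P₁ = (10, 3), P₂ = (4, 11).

(10, 3) + (4, 11). λ = (11 - 3)/(4 - 10) ≡ 8/55 mod 61. 55⁻¹ ≡ 10 (mod 61), so λ ≡ 19.
  x = λ² - 10 - 4 = 361 - 14 ≡ 42; y = λ·(10 - 42) - 3 ≡ 60. → (42, 60)

(42, 60)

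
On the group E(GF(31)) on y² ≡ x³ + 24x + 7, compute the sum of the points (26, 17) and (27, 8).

(26, 17) + (27, 8). λ = (8 - 17)/(27 - 26) ≡ 22/1 mod 31. 1⁻¹ ≡ 1 (mod 31), so λ ≡ 22.
  x = λ² - 26 - 27 = 484 - 53 ≡ 28; y = λ·(26 - 28) - 17 ≡ 1. → (28, 1)

(28, 1)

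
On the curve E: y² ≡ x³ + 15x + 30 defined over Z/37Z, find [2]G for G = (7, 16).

(19, 25)

tangent at (7, 16): λ = (3·7² + 15)/(2·16) ≡ 14/32. 32⁻¹ ≡ 22 (mod 37), so λ ≡ 14·22 ≡ 12.
  x = λ² - 7 - 7 = 144 - 14 ≡ 19; y = λ·(7 - 19) - 16 ≡ 25. → (19, 25)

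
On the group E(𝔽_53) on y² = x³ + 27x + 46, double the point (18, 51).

(21, 49)

tangent at (18, 51): λ = (3·18² + 27)/(2·51) ≡ 45/49. 49⁻¹ ≡ 13 (mod 53), so λ ≡ 45·13 ≡ 2.
  x = λ² - 18 - 18 = 4 - 36 ≡ 21; y = λ·(18 - 21) - 51 ≡ 49. → (21, 49)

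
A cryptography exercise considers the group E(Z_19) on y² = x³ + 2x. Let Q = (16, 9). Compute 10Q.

Repeated addition: build up to 10Q.
2Q: tangent at (16, 9): λ = (3·16² + 2)/(2·9) ≡ 10/18. 18⁻¹ ≡ 18 (mod 19), so λ ≡ 10·18 ≡ 9.
  x = λ² - 16 - 16 = 81 - 32 ≡ 11; y = λ·(16 - 11) - 9 ≡ 17. → (11, 17)
3Q: (11, 17) + (16, 9). λ = (9 - 17)/(16 - 11) ≡ 11/5 mod 19. 5⁻¹ ≡ 4 (mod 19), so λ ≡ 6.
  x = λ² - 11 - 16 = 36 - 27 ≡ 9; y = λ·(11 - 9) - 17 ≡ 14. → (9, 14)
4Q: (9, 14) + (16, 9). λ = (9 - 14)/(16 - 9) ≡ 14/7 mod 19. 7⁻¹ ≡ 11 (mod 19), so λ ≡ 2.
  x = λ² - 9 - 16 = 4 - 25 ≡ 17; y = λ·(9 - 17) - 14 ≡ 8. → (17, 8)
5Q: (17, 8) + (16, 9). λ = (9 - 8)/(16 - 17) ≡ 1/18 mod 19. 18⁻¹ ≡ 18 (mod 19) since 18·18 = 324 ≡ 1, so λ ≡ 18.
  x = λ² - 17 - 16 = 324 - 33 ≡ 6; y = λ·(17 - 6) - 8 ≡ 0. → (6, 0)
6Q: (6, 0) + (16, 9). λ = (9 - 0)/(16 - 6) ≡ 9/10 mod 19. 10⁻¹ ≡ 2 (mod 19) since 10·2 = 20 ≡ 1, so λ ≡ 18.
  x = λ² - 6 - 16 = 324 - 22 ≡ 17; y = λ·(6 - 17) - 0 ≡ 11. → (17, 11)
7Q: (17, 11) + (16, 9). λ = (9 - 11)/(16 - 17) ≡ 17/18 mod 19. 18⁻¹ ≡ 18 (mod 19), so λ ≡ 2.
  x = λ² - 17 - 16 = 4 - 33 ≡ 9; y = λ·(17 - 9) - 11 ≡ 5. → (9, 5)
8Q: (9, 5) + (16, 9). λ = (9 - 5)/(16 - 9) ≡ 4/7 mod 19. 7⁻¹ ≡ 11 (mod 19) since 7·11 = 77 ≡ 1, so λ ≡ 6.
  x = λ² - 9 - 16 = 36 - 25 ≡ 11; y = λ·(9 - 11) - 5 ≡ 2. → (11, 2)
9Q: (11, 2) + (16, 9). λ = (9 - 2)/(16 - 11) ≡ 7/5 mod 19. 5⁻¹ ≡ 4 (mod 19), so λ ≡ 9.
  x = λ² - 11 - 16 = 81 - 27 ≡ 16; y = λ·(11 - 16) - 2 ≡ 10. → (16, 10)
10Q: (16, 10) + (16, 9): same x and y₁ ≡ -y₂, so the sum is ∞.

O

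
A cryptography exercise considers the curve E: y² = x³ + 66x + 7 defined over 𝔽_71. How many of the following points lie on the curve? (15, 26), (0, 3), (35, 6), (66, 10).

1

(15, 26): 26² ≡ 37, rhs ≡ 41 → off.
(0, 3): 3² ≡ 9, rhs ≡ 7 → off.
(35, 6): 6² ≡ 36, rhs ≡ 36 → on.
(66, 10): 10² ≡ 29, rhs ≡ 49 → off.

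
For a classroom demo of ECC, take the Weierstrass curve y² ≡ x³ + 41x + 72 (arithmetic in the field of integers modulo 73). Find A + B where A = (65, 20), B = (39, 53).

(65, 20) + (39, 53). λ = (53 - 20)/(39 - 65) ≡ 33/47 mod 73. 47⁻¹ ≡ 14 (mod 73), so λ ≡ 24.
  x = λ² - 65 - 39 = 576 - 104 ≡ 34; y = λ·(65 - 34) - 20 ≡ 67. → (34, 67)

(34, 67)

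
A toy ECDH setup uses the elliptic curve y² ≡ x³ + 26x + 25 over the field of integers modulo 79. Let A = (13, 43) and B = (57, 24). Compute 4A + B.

First 4A:
Double-and-add on 4 = (100)₂. Start with A = (13, 43) for the leading 1-bit.
double: tangent at (13, 43): λ = (3·13² + 26)/(2·43) ≡ 59/7. 7⁻¹ ≡ 34 (mod 79), so λ ≡ 59·34 ≡ 31.
  x = λ² - 13 - 13 = 961 - 26 ≡ 66; y = λ·(13 - 66) - 43 ≡ 52. → (66, 52)
double: tangent at (66, 52): λ = (3·66² + 26)/(2·52) ≡ 59/25. 25⁻¹ ≡ 19 (mod 79) since 25·19 = 475 ≡ 1, so λ ≡ 59·19 ≡ 15.
  x = λ² - 66 - 66 = 225 - 132 ≡ 14; y = λ·(66 - 14) - 52 ≡ 17. → (14, 17)
4A = (14, 17).
Finally 4A + B:
(14, 17) + (57, 24). λ = (24 - 17)/(57 - 14) ≡ 7/43 mod 79. 43⁻¹ ≡ 68 (mod 79) since 43·68 = 2924 ≡ 1, so λ ≡ 2.
  x = λ² - 14 - 57 = 4 - 71 ≡ 12; y = λ·(14 - 12) - 17 ≡ 66. → (12, 66)

(12, 66)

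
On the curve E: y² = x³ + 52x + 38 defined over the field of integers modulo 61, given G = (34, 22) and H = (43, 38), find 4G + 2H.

First 4G:
Double-and-add on 4 = (100)₂. Start with G = (34, 22) for the leading 1-bit.
double: tangent at (34, 22): λ = (3·34² + 52)/(2·22) ≡ 43/44. 44⁻¹ ≡ 43 (mod 61) since 44·43 = 1892 ≡ 1, so λ ≡ 43·43 ≡ 19.
  x = λ² - 34 - 34 = 361 - 68 ≡ 49; y = λ·(34 - 49) - 22 ≡ 59. → (49, 59)
double: tangent at (49, 59): λ = (3·49² + 52)/(2·59) ≡ 57/57. 57⁻¹ ≡ 15 (mod 61) since 57·15 = 855 ≡ 1, so λ ≡ 57·15 ≡ 1.
  x = λ² - 49 - 49 = 1 - 98 ≡ 25; y = λ·(49 - 25) - 59 ≡ 26. → (25, 26)
4G = (25, 26).
Next 2H:
Repeated addition: build up to 2H.
2H: tangent at (43, 38): λ = (3·43² + 52)/(2·38) ≡ 48/15. 15⁻¹ ≡ 57 (mod 61) since 15·57 = 855 ≡ 1, so λ ≡ 48·57 ≡ 52.
  x = λ² - 43 - 43 = 2704 - 86 ≡ 56; y = λ·(43 - 56) - 38 ≡ 18. → (56, 18)
2H = (56, 18).
Finally 4G + 2H:
(25, 26) + (56, 18). λ = (18 - 26)/(56 - 25) ≡ 53/31 mod 61. 31⁻¹ ≡ 2 (mod 61) since 31·2 = 62 ≡ 1, so λ ≡ 45.
  x = λ² - 25 - 56 = 2025 - 81 ≡ 53; y = λ·(25 - 53) - 26 ≡ 56. → (53, 56)

(53, 56)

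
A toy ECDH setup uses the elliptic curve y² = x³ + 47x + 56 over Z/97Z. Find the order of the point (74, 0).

2P: (74, 0) + (74, 0): same x and y₁ ≡ -y₂, so the sum is the point at infinity.
2P = the point at infinity, so the order is 2.

2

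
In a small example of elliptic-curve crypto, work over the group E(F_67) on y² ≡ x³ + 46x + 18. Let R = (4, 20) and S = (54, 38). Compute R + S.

(34, 63)

(4, 20) + (54, 38). λ = (38 - 20)/(54 - 4) ≡ 18/50 mod 67. 50⁻¹ ≡ 63 (mod 67), so λ ≡ 62.
  x = λ² - 4 - 54 = 3844 - 58 ≡ 34; y = λ·(4 - 34) - 20 ≡ 63. → (34, 63)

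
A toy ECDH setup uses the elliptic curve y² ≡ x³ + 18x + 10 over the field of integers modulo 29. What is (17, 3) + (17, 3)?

tangent at (17, 3): λ = (3·17² + 18)/(2·3) ≡ 15/6. 6⁻¹ ≡ 5 (mod 29) since 6·5 = 30 ≡ 1, so λ ≡ 15·5 ≡ 17.
  x = λ² - 17 - 17 = 289 - 34 ≡ 23; y = λ·(17 - 23) - 3 ≡ 11. → (23, 11)

(23, 11)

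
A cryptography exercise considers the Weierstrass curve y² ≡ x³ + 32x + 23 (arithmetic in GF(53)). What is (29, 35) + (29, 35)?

tangent at (29, 35): λ = (3·29² + 32)/(2·35) ≡ 11/17. 17⁻¹ ≡ 25 (mod 53), so λ ≡ 11·25 ≡ 10.
  x = λ² - 29 - 29 = 100 - 58 ≡ 42; y = λ·(29 - 42) - 35 ≡ 47. → (42, 47)

(42, 47)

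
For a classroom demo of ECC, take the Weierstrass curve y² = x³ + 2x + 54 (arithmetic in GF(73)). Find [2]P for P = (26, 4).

tangent at (26, 4): λ = (3·26² + 2)/(2·4) ≡ 59/8. 8⁻¹ ≡ 64 (mod 73), so λ ≡ 59·64 ≡ 53.
  x = λ² - 26 - 26 = 2809 - 52 ≡ 56; y = λ·(26 - 56) - 4 ≡ 12. → (56, 12)

(56, 12)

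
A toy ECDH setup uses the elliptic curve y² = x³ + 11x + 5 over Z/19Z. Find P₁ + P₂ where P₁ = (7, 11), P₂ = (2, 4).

(15, 12)

(7, 11) + (2, 4). λ = (4 - 11)/(2 - 7) ≡ 12/14 mod 19. 14⁻¹ ≡ 15 (mod 19), so λ ≡ 9.
  x = λ² - 7 - 2 = 81 - 9 ≡ 15; y = λ·(7 - 15) - 11 ≡ 12. → (15, 12)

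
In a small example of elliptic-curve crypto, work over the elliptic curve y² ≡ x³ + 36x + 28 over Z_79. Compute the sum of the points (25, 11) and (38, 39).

(37, 30)

(25, 11) + (38, 39). λ = (39 - 11)/(38 - 25) ≡ 28/13 mod 79. 13⁻¹ ≡ 73 (mod 79), so λ ≡ 69.
  x = λ² - 25 - 38 = 4761 - 63 ≡ 37; y = λ·(25 - 37) - 11 ≡ 30. → (37, 30)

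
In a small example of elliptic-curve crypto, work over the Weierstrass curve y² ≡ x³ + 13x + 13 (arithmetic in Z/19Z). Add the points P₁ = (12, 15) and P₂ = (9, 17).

(12, 15) + (9, 17). λ = (17 - 15)/(9 - 12) ≡ 2/16 mod 19. 16⁻¹ ≡ 6 (mod 19) since 16·6 = 96 ≡ 1, so λ ≡ 12.
  x = λ² - 12 - 9 = 144 - 21 ≡ 9; y = λ·(12 - 9) - 15 ≡ 2. → (9, 2)

(9, 2)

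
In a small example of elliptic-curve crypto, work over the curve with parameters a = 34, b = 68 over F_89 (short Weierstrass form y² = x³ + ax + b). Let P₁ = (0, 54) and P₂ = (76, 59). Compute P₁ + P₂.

(0, 54) + (76, 59). λ = (59 - 54)/(76 - 0) ≡ 5/76 mod 89. 76⁻¹ ≡ 41 (mod 89), so λ ≡ 27.
  x = λ² - 0 - 76 = 729 - 76 ≡ 30; y = λ·(0 - 30) - 54 ≡ 26. → (30, 26)

(30, 26)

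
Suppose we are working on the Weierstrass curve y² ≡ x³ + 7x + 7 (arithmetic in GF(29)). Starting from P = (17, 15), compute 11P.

(17, 14)

Repeated addition: build up to 11P.
2P: tangent at (17, 15): λ = (3·17² + 7)/(2·15) ≡ 4/1. 1⁻¹ ≡ 1 (mod 29) since 1·1 = 1 ≡ 1, so λ ≡ 4·1 ≡ 4.
  x = λ² - 17 - 17 = 16 - 34 ≡ 11; y = λ·(17 - 11) - 15 ≡ 9. → (11, 9)
3P: (11, 9) + (17, 15). λ = (15 - 9)/(17 - 11) ≡ 6/6 mod 29. 6⁻¹ ≡ 5 (mod 29), so λ ≡ 1.
  x = λ² - 11 - 17 = 1 - 28 ≡ 2; y = λ·(11 - 2) - 9 ≡ 0. → (2, 0)
4P: (2, 0) + (17, 15). λ = (15 - 0)/(17 - 2) ≡ 15/15 mod 29. 15⁻¹ ≡ 2 (mod 29) since 15·2 = 30 ≡ 1, so λ ≡ 1.
  x = λ² - 2 - 17 = 1 - 19 ≡ 11; y = λ·(2 - 11) - 0 ≡ 20. → (11, 20)
5P: (11, 20) + (17, 15). λ = (15 - 20)/(17 - 11) ≡ 24/6 mod 29. 6⁻¹ ≡ 5 (mod 29) since 6·5 = 30 ≡ 1, so λ ≡ 4.
  x = λ² - 11 - 17 = 16 - 28 ≡ 17; y = λ·(11 - 17) - 20 ≡ 14. → (17, 14)
6P: (17, 14) + (17, 15): same x and y₁ ≡ -y₂, so the sum is ∞.
7P: ∞ + (17, 15) = (17, 15) (identity).
8P: tangent at (17, 15): λ = (3·17² + 7)/(2·15) ≡ 4/1. 1⁻¹ ≡ 1 (mod 29), so λ ≡ 4·1 ≡ 4.
  x = λ² - 17 - 17 = 16 - 34 ≡ 11; y = λ·(17 - 11) - 15 ≡ 9. → (11, 9)
9P: (11, 9) + (17, 15). λ = (15 - 9)/(17 - 11) ≡ 6/6 mod 29. 6⁻¹ ≡ 5 (mod 29) since 6·5 = 30 ≡ 1, so λ ≡ 1.
  x = λ² - 11 - 17 = 1 - 28 ≡ 2; y = λ·(11 - 2) - 9 ≡ 0. → (2, 0)
10P: (2, 0) + (17, 15). λ = (15 - 0)/(17 - 2) ≡ 15/15 mod 29. 15⁻¹ ≡ 2 (mod 29) since 15·2 = 30 ≡ 1, so λ ≡ 1.
  x = λ² - 2 - 17 = 1 - 19 ≡ 11; y = λ·(2 - 11) - 0 ≡ 20. → (11, 20)
11P: (11, 20) + (17, 15). λ = (15 - 20)/(17 - 11) ≡ 24/6 mod 29. 6⁻¹ ≡ 5 (mod 29), so λ ≡ 4.
  x = λ² - 11 - 17 = 16 - 28 ≡ 17; y = λ·(11 - 17) - 20 ≡ 14. → (17, 14)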